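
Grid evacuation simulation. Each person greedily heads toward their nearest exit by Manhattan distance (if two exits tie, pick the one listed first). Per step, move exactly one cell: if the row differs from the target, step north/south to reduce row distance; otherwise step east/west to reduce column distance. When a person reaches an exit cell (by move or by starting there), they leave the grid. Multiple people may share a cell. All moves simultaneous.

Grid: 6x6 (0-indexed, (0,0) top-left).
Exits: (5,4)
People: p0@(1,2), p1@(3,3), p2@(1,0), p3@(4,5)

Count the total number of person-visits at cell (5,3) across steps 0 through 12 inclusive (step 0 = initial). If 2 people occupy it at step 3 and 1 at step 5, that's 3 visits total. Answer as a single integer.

Step 0: p0@(1,2) p1@(3,3) p2@(1,0) p3@(4,5) -> at (5,3): 0 [-], cum=0
Step 1: p0@(2,2) p1@(4,3) p2@(2,0) p3@(5,5) -> at (5,3): 0 [-], cum=0
Step 2: p0@(3,2) p1@(5,3) p2@(3,0) p3@ESC -> at (5,3): 1 [p1], cum=1
Step 3: p0@(4,2) p1@ESC p2@(4,0) p3@ESC -> at (5,3): 0 [-], cum=1
Step 4: p0@(5,2) p1@ESC p2@(5,0) p3@ESC -> at (5,3): 0 [-], cum=1
Step 5: p0@(5,3) p1@ESC p2@(5,1) p3@ESC -> at (5,3): 1 [p0], cum=2
Step 6: p0@ESC p1@ESC p2@(5,2) p3@ESC -> at (5,3): 0 [-], cum=2
Step 7: p0@ESC p1@ESC p2@(5,3) p3@ESC -> at (5,3): 1 [p2], cum=3
Step 8: p0@ESC p1@ESC p2@ESC p3@ESC -> at (5,3): 0 [-], cum=3
Total visits = 3

Answer: 3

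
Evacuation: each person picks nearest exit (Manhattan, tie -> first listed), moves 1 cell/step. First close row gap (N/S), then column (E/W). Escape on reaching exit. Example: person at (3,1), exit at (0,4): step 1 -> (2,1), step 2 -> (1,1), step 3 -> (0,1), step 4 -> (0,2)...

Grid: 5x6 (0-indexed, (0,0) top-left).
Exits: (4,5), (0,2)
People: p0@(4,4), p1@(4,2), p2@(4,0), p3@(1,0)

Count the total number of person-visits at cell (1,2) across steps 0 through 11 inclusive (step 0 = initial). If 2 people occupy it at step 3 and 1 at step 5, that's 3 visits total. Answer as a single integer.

Step 0: p0@(4,4) p1@(4,2) p2@(4,0) p3@(1,0) -> at (1,2): 0 [-], cum=0
Step 1: p0@ESC p1@(4,3) p2@(4,1) p3@(0,0) -> at (1,2): 0 [-], cum=0
Step 2: p0@ESC p1@(4,4) p2@(4,2) p3@(0,1) -> at (1,2): 0 [-], cum=0
Step 3: p0@ESC p1@ESC p2@(4,3) p3@ESC -> at (1,2): 0 [-], cum=0
Step 4: p0@ESC p1@ESC p2@(4,4) p3@ESC -> at (1,2): 0 [-], cum=0
Step 5: p0@ESC p1@ESC p2@ESC p3@ESC -> at (1,2): 0 [-], cum=0
Total visits = 0

Answer: 0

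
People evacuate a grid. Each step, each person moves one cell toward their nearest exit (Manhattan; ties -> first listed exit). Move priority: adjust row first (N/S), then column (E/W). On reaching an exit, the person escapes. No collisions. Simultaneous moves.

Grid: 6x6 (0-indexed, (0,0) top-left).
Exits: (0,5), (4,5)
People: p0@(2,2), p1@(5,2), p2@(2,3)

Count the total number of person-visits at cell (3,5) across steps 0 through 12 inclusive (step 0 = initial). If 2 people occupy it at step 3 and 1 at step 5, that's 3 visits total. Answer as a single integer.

Answer: 0

Derivation:
Step 0: p0@(2,2) p1@(5,2) p2@(2,3) -> at (3,5): 0 [-], cum=0
Step 1: p0@(1,2) p1@(4,2) p2@(1,3) -> at (3,5): 0 [-], cum=0
Step 2: p0@(0,2) p1@(4,3) p2@(0,3) -> at (3,5): 0 [-], cum=0
Step 3: p0@(0,3) p1@(4,4) p2@(0,4) -> at (3,5): 0 [-], cum=0
Step 4: p0@(0,4) p1@ESC p2@ESC -> at (3,5): 0 [-], cum=0
Step 5: p0@ESC p1@ESC p2@ESC -> at (3,5): 0 [-], cum=0
Total visits = 0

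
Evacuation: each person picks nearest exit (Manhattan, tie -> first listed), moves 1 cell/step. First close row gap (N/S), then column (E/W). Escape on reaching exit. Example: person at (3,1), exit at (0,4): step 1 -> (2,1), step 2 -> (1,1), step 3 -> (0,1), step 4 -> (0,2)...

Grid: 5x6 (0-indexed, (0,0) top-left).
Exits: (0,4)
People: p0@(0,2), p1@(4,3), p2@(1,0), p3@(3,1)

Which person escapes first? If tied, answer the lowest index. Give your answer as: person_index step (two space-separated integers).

Answer: 0 2

Derivation:
Step 1: p0:(0,2)->(0,3) | p1:(4,3)->(3,3) | p2:(1,0)->(0,0) | p3:(3,1)->(2,1)
Step 2: p0:(0,3)->(0,4)->EXIT | p1:(3,3)->(2,3) | p2:(0,0)->(0,1) | p3:(2,1)->(1,1)
Step 3: p0:escaped | p1:(2,3)->(1,3) | p2:(0,1)->(0,2) | p3:(1,1)->(0,1)
Step 4: p0:escaped | p1:(1,3)->(0,3) | p2:(0,2)->(0,3) | p3:(0,1)->(0,2)
Step 5: p0:escaped | p1:(0,3)->(0,4)->EXIT | p2:(0,3)->(0,4)->EXIT | p3:(0,2)->(0,3)
Step 6: p0:escaped | p1:escaped | p2:escaped | p3:(0,3)->(0,4)->EXIT
Exit steps: [2, 5, 5, 6]
First to escape: p0 at step 2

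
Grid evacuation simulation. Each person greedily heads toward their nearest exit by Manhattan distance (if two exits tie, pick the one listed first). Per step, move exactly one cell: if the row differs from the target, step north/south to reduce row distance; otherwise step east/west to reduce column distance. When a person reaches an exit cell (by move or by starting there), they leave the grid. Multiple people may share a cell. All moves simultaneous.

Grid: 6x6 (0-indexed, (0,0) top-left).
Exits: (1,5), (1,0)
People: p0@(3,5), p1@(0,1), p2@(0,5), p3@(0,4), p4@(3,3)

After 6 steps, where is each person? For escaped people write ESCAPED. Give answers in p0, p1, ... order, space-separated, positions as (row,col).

Step 1: p0:(3,5)->(2,5) | p1:(0,1)->(1,1) | p2:(0,5)->(1,5)->EXIT | p3:(0,4)->(1,4) | p4:(3,3)->(2,3)
Step 2: p0:(2,5)->(1,5)->EXIT | p1:(1,1)->(1,0)->EXIT | p2:escaped | p3:(1,4)->(1,5)->EXIT | p4:(2,3)->(1,3)
Step 3: p0:escaped | p1:escaped | p2:escaped | p3:escaped | p4:(1,3)->(1,4)
Step 4: p0:escaped | p1:escaped | p2:escaped | p3:escaped | p4:(1,4)->(1,5)->EXIT

ESCAPED ESCAPED ESCAPED ESCAPED ESCAPED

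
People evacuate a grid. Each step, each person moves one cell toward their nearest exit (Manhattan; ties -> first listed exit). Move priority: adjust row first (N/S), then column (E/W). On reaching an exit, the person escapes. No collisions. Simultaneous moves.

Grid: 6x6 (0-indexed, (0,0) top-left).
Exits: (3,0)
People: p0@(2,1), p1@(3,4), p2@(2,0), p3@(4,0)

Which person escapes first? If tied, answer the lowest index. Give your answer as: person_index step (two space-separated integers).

Step 1: p0:(2,1)->(3,1) | p1:(3,4)->(3,3) | p2:(2,0)->(3,0)->EXIT | p3:(4,0)->(3,0)->EXIT
Step 2: p0:(3,1)->(3,0)->EXIT | p1:(3,3)->(3,2) | p2:escaped | p3:escaped
Step 3: p0:escaped | p1:(3,2)->(3,1) | p2:escaped | p3:escaped
Step 4: p0:escaped | p1:(3,1)->(3,0)->EXIT | p2:escaped | p3:escaped
Exit steps: [2, 4, 1, 1]
First to escape: p2 at step 1

Answer: 2 1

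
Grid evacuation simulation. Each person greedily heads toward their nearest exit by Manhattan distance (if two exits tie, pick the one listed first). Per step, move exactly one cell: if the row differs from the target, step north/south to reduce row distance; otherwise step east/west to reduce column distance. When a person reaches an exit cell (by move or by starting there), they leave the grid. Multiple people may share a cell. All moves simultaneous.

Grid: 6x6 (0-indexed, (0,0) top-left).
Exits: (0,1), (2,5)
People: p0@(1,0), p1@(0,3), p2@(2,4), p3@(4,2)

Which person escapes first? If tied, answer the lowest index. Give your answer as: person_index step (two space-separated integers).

Answer: 2 1

Derivation:
Step 1: p0:(1,0)->(0,0) | p1:(0,3)->(0,2) | p2:(2,4)->(2,5)->EXIT | p3:(4,2)->(3,2)
Step 2: p0:(0,0)->(0,1)->EXIT | p1:(0,2)->(0,1)->EXIT | p2:escaped | p3:(3,2)->(2,2)
Step 3: p0:escaped | p1:escaped | p2:escaped | p3:(2,2)->(1,2)
Step 4: p0:escaped | p1:escaped | p2:escaped | p3:(1,2)->(0,2)
Step 5: p0:escaped | p1:escaped | p2:escaped | p3:(0,2)->(0,1)->EXIT
Exit steps: [2, 2, 1, 5]
First to escape: p2 at step 1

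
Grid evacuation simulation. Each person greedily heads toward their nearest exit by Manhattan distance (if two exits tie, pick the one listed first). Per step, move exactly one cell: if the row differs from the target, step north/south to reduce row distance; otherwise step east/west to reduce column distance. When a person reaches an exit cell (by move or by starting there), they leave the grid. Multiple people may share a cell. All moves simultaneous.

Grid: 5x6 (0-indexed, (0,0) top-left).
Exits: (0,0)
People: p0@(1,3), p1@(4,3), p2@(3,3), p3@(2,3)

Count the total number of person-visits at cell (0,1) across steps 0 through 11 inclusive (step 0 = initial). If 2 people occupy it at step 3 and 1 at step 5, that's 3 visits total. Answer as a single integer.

Answer: 4

Derivation:
Step 0: p0@(1,3) p1@(4,3) p2@(3,3) p3@(2,3) -> at (0,1): 0 [-], cum=0
Step 1: p0@(0,3) p1@(3,3) p2@(2,3) p3@(1,3) -> at (0,1): 0 [-], cum=0
Step 2: p0@(0,2) p1@(2,3) p2@(1,3) p3@(0,3) -> at (0,1): 0 [-], cum=0
Step 3: p0@(0,1) p1@(1,3) p2@(0,3) p3@(0,2) -> at (0,1): 1 [p0], cum=1
Step 4: p0@ESC p1@(0,3) p2@(0,2) p3@(0,1) -> at (0,1): 1 [p3], cum=2
Step 5: p0@ESC p1@(0,2) p2@(0,1) p3@ESC -> at (0,1): 1 [p2], cum=3
Step 6: p0@ESC p1@(0,1) p2@ESC p3@ESC -> at (0,1): 1 [p1], cum=4
Step 7: p0@ESC p1@ESC p2@ESC p3@ESC -> at (0,1): 0 [-], cum=4
Total visits = 4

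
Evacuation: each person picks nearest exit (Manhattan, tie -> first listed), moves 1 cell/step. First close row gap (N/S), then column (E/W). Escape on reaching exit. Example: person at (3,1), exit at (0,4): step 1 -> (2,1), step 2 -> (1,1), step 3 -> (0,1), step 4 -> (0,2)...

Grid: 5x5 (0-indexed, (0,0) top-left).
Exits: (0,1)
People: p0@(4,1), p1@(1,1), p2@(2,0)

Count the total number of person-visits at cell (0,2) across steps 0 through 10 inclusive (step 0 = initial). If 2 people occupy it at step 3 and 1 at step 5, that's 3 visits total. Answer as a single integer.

Step 0: p0@(4,1) p1@(1,1) p2@(2,0) -> at (0,2): 0 [-], cum=0
Step 1: p0@(3,1) p1@ESC p2@(1,0) -> at (0,2): 0 [-], cum=0
Step 2: p0@(2,1) p1@ESC p2@(0,0) -> at (0,2): 0 [-], cum=0
Step 3: p0@(1,1) p1@ESC p2@ESC -> at (0,2): 0 [-], cum=0
Step 4: p0@ESC p1@ESC p2@ESC -> at (0,2): 0 [-], cum=0
Total visits = 0

Answer: 0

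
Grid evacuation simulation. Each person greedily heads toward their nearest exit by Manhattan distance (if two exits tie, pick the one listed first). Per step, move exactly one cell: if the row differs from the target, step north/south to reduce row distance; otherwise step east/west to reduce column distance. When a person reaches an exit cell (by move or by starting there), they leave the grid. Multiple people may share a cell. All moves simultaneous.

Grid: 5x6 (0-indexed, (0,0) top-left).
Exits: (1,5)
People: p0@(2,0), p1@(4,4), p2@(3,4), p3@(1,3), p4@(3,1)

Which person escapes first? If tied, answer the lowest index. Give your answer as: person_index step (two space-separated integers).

Step 1: p0:(2,0)->(1,0) | p1:(4,4)->(3,4) | p2:(3,4)->(2,4) | p3:(1,3)->(1,4) | p4:(3,1)->(2,1)
Step 2: p0:(1,0)->(1,1) | p1:(3,4)->(2,4) | p2:(2,4)->(1,4) | p3:(1,4)->(1,5)->EXIT | p4:(2,1)->(1,1)
Step 3: p0:(1,1)->(1,2) | p1:(2,4)->(1,4) | p2:(1,4)->(1,5)->EXIT | p3:escaped | p4:(1,1)->(1,2)
Step 4: p0:(1,2)->(1,3) | p1:(1,4)->(1,5)->EXIT | p2:escaped | p3:escaped | p4:(1,2)->(1,3)
Step 5: p0:(1,3)->(1,4) | p1:escaped | p2:escaped | p3:escaped | p4:(1,3)->(1,4)
Step 6: p0:(1,4)->(1,5)->EXIT | p1:escaped | p2:escaped | p3:escaped | p4:(1,4)->(1,5)->EXIT
Exit steps: [6, 4, 3, 2, 6]
First to escape: p3 at step 2

Answer: 3 2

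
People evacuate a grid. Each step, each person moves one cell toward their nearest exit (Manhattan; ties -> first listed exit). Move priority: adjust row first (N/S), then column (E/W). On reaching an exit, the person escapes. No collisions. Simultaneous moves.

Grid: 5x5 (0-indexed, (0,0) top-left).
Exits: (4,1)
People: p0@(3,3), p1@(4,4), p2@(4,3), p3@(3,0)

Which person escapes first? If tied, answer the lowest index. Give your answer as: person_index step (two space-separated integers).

Answer: 2 2

Derivation:
Step 1: p0:(3,3)->(4,3) | p1:(4,4)->(4,3) | p2:(4,3)->(4,2) | p3:(3,0)->(4,0)
Step 2: p0:(4,3)->(4,2) | p1:(4,3)->(4,2) | p2:(4,2)->(4,1)->EXIT | p3:(4,0)->(4,1)->EXIT
Step 3: p0:(4,2)->(4,1)->EXIT | p1:(4,2)->(4,1)->EXIT | p2:escaped | p3:escaped
Exit steps: [3, 3, 2, 2]
First to escape: p2 at step 2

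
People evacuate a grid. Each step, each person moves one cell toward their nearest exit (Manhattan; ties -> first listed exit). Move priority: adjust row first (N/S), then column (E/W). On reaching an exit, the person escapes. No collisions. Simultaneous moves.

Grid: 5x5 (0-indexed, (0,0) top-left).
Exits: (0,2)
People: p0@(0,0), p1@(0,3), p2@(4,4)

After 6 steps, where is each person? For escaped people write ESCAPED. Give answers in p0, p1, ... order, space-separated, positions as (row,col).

Step 1: p0:(0,0)->(0,1) | p1:(0,3)->(0,2)->EXIT | p2:(4,4)->(3,4)
Step 2: p0:(0,1)->(0,2)->EXIT | p1:escaped | p2:(3,4)->(2,4)
Step 3: p0:escaped | p1:escaped | p2:(2,4)->(1,4)
Step 4: p0:escaped | p1:escaped | p2:(1,4)->(0,4)
Step 5: p0:escaped | p1:escaped | p2:(0,4)->(0,3)
Step 6: p0:escaped | p1:escaped | p2:(0,3)->(0,2)->EXIT

ESCAPED ESCAPED ESCAPED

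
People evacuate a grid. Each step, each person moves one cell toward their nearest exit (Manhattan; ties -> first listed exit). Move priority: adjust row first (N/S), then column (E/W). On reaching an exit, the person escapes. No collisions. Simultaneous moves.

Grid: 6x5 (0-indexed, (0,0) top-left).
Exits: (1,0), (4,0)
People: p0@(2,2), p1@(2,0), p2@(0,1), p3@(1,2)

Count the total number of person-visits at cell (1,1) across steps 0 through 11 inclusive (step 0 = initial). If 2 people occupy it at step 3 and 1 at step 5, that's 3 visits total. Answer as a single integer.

Answer: 3

Derivation:
Step 0: p0@(2,2) p1@(2,0) p2@(0,1) p3@(1,2) -> at (1,1): 0 [-], cum=0
Step 1: p0@(1,2) p1@ESC p2@(1,1) p3@(1,1) -> at (1,1): 2 [p2,p3], cum=2
Step 2: p0@(1,1) p1@ESC p2@ESC p3@ESC -> at (1,1): 1 [p0], cum=3
Step 3: p0@ESC p1@ESC p2@ESC p3@ESC -> at (1,1): 0 [-], cum=3
Total visits = 3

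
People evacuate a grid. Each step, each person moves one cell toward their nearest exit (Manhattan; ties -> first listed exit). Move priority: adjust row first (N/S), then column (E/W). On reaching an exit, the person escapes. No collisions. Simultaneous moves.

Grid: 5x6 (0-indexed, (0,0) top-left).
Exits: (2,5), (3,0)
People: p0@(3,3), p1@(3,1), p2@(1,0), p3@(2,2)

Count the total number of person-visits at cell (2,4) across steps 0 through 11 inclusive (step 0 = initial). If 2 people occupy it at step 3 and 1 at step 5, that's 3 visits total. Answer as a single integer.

Step 0: p0@(3,3) p1@(3,1) p2@(1,0) p3@(2,2) -> at (2,4): 0 [-], cum=0
Step 1: p0@(2,3) p1@ESC p2@(2,0) p3@(2,3) -> at (2,4): 0 [-], cum=0
Step 2: p0@(2,4) p1@ESC p2@ESC p3@(2,4) -> at (2,4): 2 [p0,p3], cum=2
Step 3: p0@ESC p1@ESC p2@ESC p3@ESC -> at (2,4): 0 [-], cum=2
Total visits = 2

Answer: 2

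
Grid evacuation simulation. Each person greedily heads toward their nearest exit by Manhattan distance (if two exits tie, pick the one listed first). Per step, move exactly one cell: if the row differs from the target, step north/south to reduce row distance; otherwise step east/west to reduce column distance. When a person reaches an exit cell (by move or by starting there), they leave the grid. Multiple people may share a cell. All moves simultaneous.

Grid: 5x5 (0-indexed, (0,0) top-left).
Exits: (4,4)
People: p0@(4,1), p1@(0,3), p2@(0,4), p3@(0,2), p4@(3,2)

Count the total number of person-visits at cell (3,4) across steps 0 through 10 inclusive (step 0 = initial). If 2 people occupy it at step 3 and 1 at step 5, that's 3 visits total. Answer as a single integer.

Answer: 1

Derivation:
Step 0: p0@(4,1) p1@(0,3) p2@(0,4) p3@(0,2) p4@(3,2) -> at (3,4): 0 [-], cum=0
Step 1: p0@(4,2) p1@(1,3) p2@(1,4) p3@(1,2) p4@(4,2) -> at (3,4): 0 [-], cum=0
Step 2: p0@(4,3) p1@(2,3) p2@(2,4) p3@(2,2) p4@(4,3) -> at (3,4): 0 [-], cum=0
Step 3: p0@ESC p1@(3,3) p2@(3,4) p3@(3,2) p4@ESC -> at (3,4): 1 [p2], cum=1
Step 4: p0@ESC p1@(4,3) p2@ESC p3@(4,2) p4@ESC -> at (3,4): 0 [-], cum=1
Step 5: p0@ESC p1@ESC p2@ESC p3@(4,3) p4@ESC -> at (3,4): 0 [-], cum=1
Step 6: p0@ESC p1@ESC p2@ESC p3@ESC p4@ESC -> at (3,4): 0 [-], cum=1
Total visits = 1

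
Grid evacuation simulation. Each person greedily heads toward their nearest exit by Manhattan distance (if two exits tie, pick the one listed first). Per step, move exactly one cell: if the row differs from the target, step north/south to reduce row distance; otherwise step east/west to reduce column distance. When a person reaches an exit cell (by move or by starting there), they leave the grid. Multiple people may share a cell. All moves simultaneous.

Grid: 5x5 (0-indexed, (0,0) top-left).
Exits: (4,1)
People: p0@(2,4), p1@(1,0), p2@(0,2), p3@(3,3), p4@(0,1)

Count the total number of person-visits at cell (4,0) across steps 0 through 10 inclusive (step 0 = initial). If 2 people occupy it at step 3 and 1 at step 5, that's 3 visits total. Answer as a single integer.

Step 0: p0@(2,4) p1@(1,0) p2@(0,2) p3@(3,3) p4@(0,1) -> at (4,0): 0 [-], cum=0
Step 1: p0@(3,4) p1@(2,0) p2@(1,2) p3@(4,3) p4@(1,1) -> at (4,0): 0 [-], cum=0
Step 2: p0@(4,4) p1@(3,0) p2@(2,2) p3@(4,2) p4@(2,1) -> at (4,0): 0 [-], cum=0
Step 3: p0@(4,3) p1@(4,0) p2@(3,2) p3@ESC p4@(3,1) -> at (4,0): 1 [p1], cum=1
Step 4: p0@(4,2) p1@ESC p2@(4,2) p3@ESC p4@ESC -> at (4,0): 0 [-], cum=1
Step 5: p0@ESC p1@ESC p2@ESC p3@ESC p4@ESC -> at (4,0): 0 [-], cum=1
Total visits = 1

Answer: 1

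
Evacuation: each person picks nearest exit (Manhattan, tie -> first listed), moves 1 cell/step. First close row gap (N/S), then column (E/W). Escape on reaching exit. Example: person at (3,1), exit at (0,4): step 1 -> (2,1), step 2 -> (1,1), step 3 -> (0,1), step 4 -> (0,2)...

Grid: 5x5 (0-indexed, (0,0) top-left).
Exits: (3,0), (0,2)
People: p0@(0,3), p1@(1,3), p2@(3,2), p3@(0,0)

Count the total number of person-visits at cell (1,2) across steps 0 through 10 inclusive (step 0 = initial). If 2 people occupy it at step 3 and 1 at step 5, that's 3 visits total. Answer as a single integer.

Step 0: p0@(0,3) p1@(1,3) p2@(3,2) p3@(0,0) -> at (1,2): 0 [-], cum=0
Step 1: p0@ESC p1@(0,3) p2@(3,1) p3@(0,1) -> at (1,2): 0 [-], cum=0
Step 2: p0@ESC p1@ESC p2@ESC p3@ESC -> at (1,2): 0 [-], cum=0
Total visits = 0

Answer: 0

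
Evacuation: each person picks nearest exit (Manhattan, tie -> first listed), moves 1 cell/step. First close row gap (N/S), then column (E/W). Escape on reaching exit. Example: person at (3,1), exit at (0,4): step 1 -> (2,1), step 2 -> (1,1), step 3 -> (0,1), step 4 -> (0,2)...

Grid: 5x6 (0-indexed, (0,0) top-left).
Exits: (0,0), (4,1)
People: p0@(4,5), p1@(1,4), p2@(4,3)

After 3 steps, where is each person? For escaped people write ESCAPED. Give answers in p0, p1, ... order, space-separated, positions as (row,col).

Step 1: p0:(4,5)->(4,4) | p1:(1,4)->(0,4) | p2:(4,3)->(4,2)
Step 2: p0:(4,4)->(4,3) | p1:(0,4)->(0,3) | p2:(4,2)->(4,1)->EXIT
Step 3: p0:(4,3)->(4,2) | p1:(0,3)->(0,2) | p2:escaped

(4,2) (0,2) ESCAPED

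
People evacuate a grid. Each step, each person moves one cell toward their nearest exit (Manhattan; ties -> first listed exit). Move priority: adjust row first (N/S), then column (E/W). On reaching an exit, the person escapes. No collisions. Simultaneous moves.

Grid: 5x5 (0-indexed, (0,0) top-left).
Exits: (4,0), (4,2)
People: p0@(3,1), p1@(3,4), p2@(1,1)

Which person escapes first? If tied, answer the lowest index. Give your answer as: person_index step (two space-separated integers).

Answer: 0 2

Derivation:
Step 1: p0:(3,1)->(4,1) | p1:(3,4)->(4,4) | p2:(1,1)->(2,1)
Step 2: p0:(4,1)->(4,0)->EXIT | p1:(4,4)->(4,3) | p2:(2,1)->(3,1)
Step 3: p0:escaped | p1:(4,3)->(4,2)->EXIT | p2:(3,1)->(4,1)
Step 4: p0:escaped | p1:escaped | p2:(4,1)->(4,0)->EXIT
Exit steps: [2, 3, 4]
First to escape: p0 at step 2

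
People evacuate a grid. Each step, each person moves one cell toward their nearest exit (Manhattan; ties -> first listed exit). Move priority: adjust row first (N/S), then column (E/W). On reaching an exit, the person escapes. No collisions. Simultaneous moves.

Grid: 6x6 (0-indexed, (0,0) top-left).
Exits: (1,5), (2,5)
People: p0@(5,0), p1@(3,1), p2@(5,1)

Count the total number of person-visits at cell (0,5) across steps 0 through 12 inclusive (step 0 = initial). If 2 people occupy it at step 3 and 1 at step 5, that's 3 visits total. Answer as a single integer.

Answer: 0

Derivation:
Step 0: p0@(5,0) p1@(3,1) p2@(5,1) -> at (0,5): 0 [-], cum=0
Step 1: p0@(4,0) p1@(2,1) p2@(4,1) -> at (0,5): 0 [-], cum=0
Step 2: p0@(3,0) p1@(2,2) p2@(3,1) -> at (0,5): 0 [-], cum=0
Step 3: p0@(2,0) p1@(2,3) p2@(2,1) -> at (0,5): 0 [-], cum=0
Step 4: p0@(2,1) p1@(2,4) p2@(2,2) -> at (0,5): 0 [-], cum=0
Step 5: p0@(2,2) p1@ESC p2@(2,3) -> at (0,5): 0 [-], cum=0
Step 6: p0@(2,3) p1@ESC p2@(2,4) -> at (0,5): 0 [-], cum=0
Step 7: p0@(2,4) p1@ESC p2@ESC -> at (0,5): 0 [-], cum=0
Step 8: p0@ESC p1@ESC p2@ESC -> at (0,5): 0 [-], cum=0
Total visits = 0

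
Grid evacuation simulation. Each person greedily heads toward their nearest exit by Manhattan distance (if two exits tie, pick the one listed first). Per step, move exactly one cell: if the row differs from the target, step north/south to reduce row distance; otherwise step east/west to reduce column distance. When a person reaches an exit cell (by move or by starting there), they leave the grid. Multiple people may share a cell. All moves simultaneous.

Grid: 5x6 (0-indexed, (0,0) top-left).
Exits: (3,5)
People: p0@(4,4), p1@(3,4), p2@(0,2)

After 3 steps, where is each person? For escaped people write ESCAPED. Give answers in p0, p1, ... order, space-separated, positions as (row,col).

Step 1: p0:(4,4)->(3,4) | p1:(3,4)->(3,5)->EXIT | p2:(0,2)->(1,2)
Step 2: p0:(3,4)->(3,5)->EXIT | p1:escaped | p2:(1,2)->(2,2)
Step 3: p0:escaped | p1:escaped | p2:(2,2)->(3,2)

ESCAPED ESCAPED (3,2)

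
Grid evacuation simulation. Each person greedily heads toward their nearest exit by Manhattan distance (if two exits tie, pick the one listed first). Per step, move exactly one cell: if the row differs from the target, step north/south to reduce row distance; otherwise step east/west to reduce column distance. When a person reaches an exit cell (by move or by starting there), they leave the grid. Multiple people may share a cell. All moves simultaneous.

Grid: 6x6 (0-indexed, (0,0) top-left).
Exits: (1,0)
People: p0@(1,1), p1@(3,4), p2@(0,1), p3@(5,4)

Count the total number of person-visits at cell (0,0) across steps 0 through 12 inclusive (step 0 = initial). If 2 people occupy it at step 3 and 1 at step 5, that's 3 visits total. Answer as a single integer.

Answer: 0

Derivation:
Step 0: p0@(1,1) p1@(3,4) p2@(0,1) p3@(5,4) -> at (0,0): 0 [-], cum=0
Step 1: p0@ESC p1@(2,4) p2@(1,1) p3@(4,4) -> at (0,0): 0 [-], cum=0
Step 2: p0@ESC p1@(1,4) p2@ESC p3@(3,4) -> at (0,0): 0 [-], cum=0
Step 3: p0@ESC p1@(1,3) p2@ESC p3@(2,4) -> at (0,0): 0 [-], cum=0
Step 4: p0@ESC p1@(1,2) p2@ESC p3@(1,4) -> at (0,0): 0 [-], cum=0
Step 5: p0@ESC p1@(1,1) p2@ESC p3@(1,3) -> at (0,0): 0 [-], cum=0
Step 6: p0@ESC p1@ESC p2@ESC p3@(1,2) -> at (0,0): 0 [-], cum=0
Step 7: p0@ESC p1@ESC p2@ESC p3@(1,1) -> at (0,0): 0 [-], cum=0
Step 8: p0@ESC p1@ESC p2@ESC p3@ESC -> at (0,0): 0 [-], cum=0
Total visits = 0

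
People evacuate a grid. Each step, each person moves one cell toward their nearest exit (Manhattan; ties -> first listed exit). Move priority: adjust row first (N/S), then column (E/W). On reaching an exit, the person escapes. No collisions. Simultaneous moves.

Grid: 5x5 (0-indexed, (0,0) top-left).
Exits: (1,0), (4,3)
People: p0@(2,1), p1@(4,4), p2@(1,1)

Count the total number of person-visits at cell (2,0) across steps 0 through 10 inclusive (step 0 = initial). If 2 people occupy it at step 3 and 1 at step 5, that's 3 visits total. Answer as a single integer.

Answer: 0

Derivation:
Step 0: p0@(2,1) p1@(4,4) p2@(1,1) -> at (2,0): 0 [-], cum=0
Step 1: p0@(1,1) p1@ESC p2@ESC -> at (2,0): 0 [-], cum=0
Step 2: p0@ESC p1@ESC p2@ESC -> at (2,0): 0 [-], cum=0
Total visits = 0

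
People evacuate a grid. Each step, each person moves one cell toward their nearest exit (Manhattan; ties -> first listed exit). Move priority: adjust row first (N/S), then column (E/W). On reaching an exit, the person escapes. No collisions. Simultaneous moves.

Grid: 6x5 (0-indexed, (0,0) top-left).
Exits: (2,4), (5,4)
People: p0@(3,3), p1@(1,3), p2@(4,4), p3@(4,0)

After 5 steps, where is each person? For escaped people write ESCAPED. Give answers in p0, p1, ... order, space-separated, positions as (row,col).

Step 1: p0:(3,3)->(2,3) | p1:(1,3)->(2,3) | p2:(4,4)->(5,4)->EXIT | p3:(4,0)->(5,0)
Step 2: p0:(2,3)->(2,4)->EXIT | p1:(2,3)->(2,4)->EXIT | p2:escaped | p3:(5,0)->(5,1)
Step 3: p0:escaped | p1:escaped | p2:escaped | p3:(5,1)->(5,2)
Step 4: p0:escaped | p1:escaped | p2:escaped | p3:(5,2)->(5,3)
Step 5: p0:escaped | p1:escaped | p2:escaped | p3:(5,3)->(5,4)->EXIT

ESCAPED ESCAPED ESCAPED ESCAPED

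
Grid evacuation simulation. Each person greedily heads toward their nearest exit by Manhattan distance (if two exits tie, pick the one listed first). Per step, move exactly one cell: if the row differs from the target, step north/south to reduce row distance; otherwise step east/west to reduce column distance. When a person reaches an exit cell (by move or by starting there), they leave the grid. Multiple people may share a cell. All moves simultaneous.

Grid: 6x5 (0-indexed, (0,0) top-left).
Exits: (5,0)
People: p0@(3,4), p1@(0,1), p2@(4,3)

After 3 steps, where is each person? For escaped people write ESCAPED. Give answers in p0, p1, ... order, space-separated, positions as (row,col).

Step 1: p0:(3,4)->(4,4) | p1:(0,1)->(1,1) | p2:(4,3)->(5,3)
Step 2: p0:(4,4)->(5,4) | p1:(1,1)->(2,1) | p2:(5,3)->(5,2)
Step 3: p0:(5,4)->(5,3) | p1:(2,1)->(3,1) | p2:(5,2)->(5,1)

(5,3) (3,1) (5,1)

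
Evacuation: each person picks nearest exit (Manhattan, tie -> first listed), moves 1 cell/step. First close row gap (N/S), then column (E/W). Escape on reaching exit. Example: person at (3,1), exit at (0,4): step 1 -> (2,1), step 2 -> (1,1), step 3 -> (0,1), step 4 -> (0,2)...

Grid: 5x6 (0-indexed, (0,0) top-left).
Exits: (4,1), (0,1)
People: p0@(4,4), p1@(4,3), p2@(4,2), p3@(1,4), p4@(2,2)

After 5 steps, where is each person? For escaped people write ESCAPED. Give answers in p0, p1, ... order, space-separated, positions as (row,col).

Step 1: p0:(4,4)->(4,3) | p1:(4,3)->(4,2) | p2:(4,2)->(4,1)->EXIT | p3:(1,4)->(0,4) | p4:(2,2)->(3,2)
Step 2: p0:(4,3)->(4,2) | p1:(4,2)->(4,1)->EXIT | p2:escaped | p3:(0,4)->(0,3) | p4:(3,2)->(4,2)
Step 3: p0:(4,2)->(4,1)->EXIT | p1:escaped | p2:escaped | p3:(0,3)->(0,2) | p4:(4,2)->(4,1)->EXIT
Step 4: p0:escaped | p1:escaped | p2:escaped | p3:(0,2)->(0,1)->EXIT | p4:escaped

ESCAPED ESCAPED ESCAPED ESCAPED ESCAPED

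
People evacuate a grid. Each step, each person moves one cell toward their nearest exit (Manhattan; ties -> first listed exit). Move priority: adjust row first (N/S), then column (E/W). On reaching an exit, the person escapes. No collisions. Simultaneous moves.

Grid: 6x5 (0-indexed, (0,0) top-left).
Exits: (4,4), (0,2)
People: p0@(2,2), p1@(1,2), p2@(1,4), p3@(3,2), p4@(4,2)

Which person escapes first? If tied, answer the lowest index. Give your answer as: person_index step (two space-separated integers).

Step 1: p0:(2,2)->(1,2) | p1:(1,2)->(0,2)->EXIT | p2:(1,4)->(2,4) | p3:(3,2)->(4,2) | p4:(4,2)->(4,3)
Step 2: p0:(1,2)->(0,2)->EXIT | p1:escaped | p2:(2,4)->(3,4) | p3:(4,2)->(4,3) | p4:(4,3)->(4,4)->EXIT
Step 3: p0:escaped | p1:escaped | p2:(3,4)->(4,4)->EXIT | p3:(4,3)->(4,4)->EXIT | p4:escaped
Exit steps: [2, 1, 3, 3, 2]
First to escape: p1 at step 1

Answer: 1 1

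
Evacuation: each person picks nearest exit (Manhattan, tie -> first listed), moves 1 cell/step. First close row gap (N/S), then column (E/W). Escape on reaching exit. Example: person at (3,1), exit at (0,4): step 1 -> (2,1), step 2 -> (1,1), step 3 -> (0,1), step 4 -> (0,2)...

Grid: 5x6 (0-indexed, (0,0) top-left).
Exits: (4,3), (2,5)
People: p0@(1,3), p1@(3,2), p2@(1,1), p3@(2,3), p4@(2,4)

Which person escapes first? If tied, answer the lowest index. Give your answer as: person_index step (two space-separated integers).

Answer: 4 1

Derivation:
Step 1: p0:(1,3)->(2,3) | p1:(3,2)->(4,2) | p2:(1,1)->(2,1) | p3:(2,3)->(3,3) | p4:(2,4)->(2,5)->EXIT
Step 2: p0:(2,3)->(3,3) | p1:(4,2)->(4,3)->EXIT | p2:(2,1)->(3,1) | p3:(3,3)->(4,3)->EXIT | p4:escaped
Step 3: p0:(3,3)->(4,3)->EXIT | p1:escaped | p2:(3,1)->(4,1) | p3:escaped | p4:escaped
Step 4: p0:escaped | p1:escaped | p2:(4,1)->(4,2) | p3:escaped | p4:escaped
Step 5: p0:escaped | p1:escaped | p2:(4,2)->(4,3)->EXIT | p3:escaped | p4:escaped
Exit steps: [3, 2, 5, 2, 1]
First to escape: p4 at step 1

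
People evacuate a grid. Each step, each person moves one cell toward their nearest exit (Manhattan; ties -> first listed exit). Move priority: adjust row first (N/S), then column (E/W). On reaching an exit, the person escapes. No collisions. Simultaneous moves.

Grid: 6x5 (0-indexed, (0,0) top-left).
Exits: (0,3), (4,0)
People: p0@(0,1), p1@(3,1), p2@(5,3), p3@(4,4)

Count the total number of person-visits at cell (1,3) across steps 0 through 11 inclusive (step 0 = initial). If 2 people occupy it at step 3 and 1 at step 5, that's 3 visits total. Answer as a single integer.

Step 0: p0@(0,1) p1@(3,1) p2@(5,3) p3@(4,4) -> at (1,3): 0 [-], cum=0
Step 1: p0@(0,2) p1@(4,1) p2@(4,3) p3@(4,3) -> at (1,3): 0 [-], cum=0
Step 2: p0@ESC p1@ESC p2@(4,2) p3@(4,2) -> at (1,3): 0 [-], cum=0
Step 3: p0@ESC p1@ESC p2@(4,1) p3@(4,1) -> at (1,3): 0 [-], cum=0
Step 4: p0@ESC p1@ESC p2@ESC p3@ESC -> at (1,3): 0 [-], cum=0
Total visits = 0

Answer: 0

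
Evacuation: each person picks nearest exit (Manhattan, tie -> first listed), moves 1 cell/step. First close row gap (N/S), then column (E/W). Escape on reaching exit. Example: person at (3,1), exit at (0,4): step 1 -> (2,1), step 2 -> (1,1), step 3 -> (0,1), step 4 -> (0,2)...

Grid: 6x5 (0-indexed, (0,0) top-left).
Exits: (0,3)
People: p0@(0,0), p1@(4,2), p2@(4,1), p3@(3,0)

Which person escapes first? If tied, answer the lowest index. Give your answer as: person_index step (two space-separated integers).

Step 1: p0:(0,0)->(0,1) | p1:(4,2)->(3,2) | p2:(4,1)->(3,1) | p3:(3,0)->(2,0)
Step 2: p0:(0,1)->(0,2) | p1:(3,2)->(2,2) | p2:(3,1)->(2,1) | p3:(2,0)->(1,0)
Step 3: p0:(0,2)->(0,3)->EXIT | p1:(2,2)->(1,2) | p2:(2,1)->(1,1) | p3:(1,0)->(0,0)
Step 4: p0:escaped | p1:(1,2)->(0,2) | p2:(1,1)->(0,1) | p3:(0,0)->(0,1)
Step 5: p0:escaped | p1:(0,2)->(0,3)->EXIT | p2:(0,1)->(0,2) | p3:(0,1)->(0,2)
Step 6: p0:escaped | p1:escaped | p2:(0,2)->(0,3)->EXIT | p3:(0,2)->(0,3)->EXIT
Exit steps: [3, 5, 6, 6]
First to escape: p0 at step 3

Answer: 0 3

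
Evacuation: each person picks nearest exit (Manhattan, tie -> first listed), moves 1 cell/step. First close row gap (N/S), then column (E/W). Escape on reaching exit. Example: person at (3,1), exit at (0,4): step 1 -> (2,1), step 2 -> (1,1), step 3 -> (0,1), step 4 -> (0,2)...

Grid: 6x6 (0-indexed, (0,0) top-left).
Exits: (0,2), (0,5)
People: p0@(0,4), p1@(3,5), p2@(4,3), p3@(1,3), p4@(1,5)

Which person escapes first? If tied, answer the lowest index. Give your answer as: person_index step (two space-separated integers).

Step 1: p0:(0,4)->(0,5)->EXIT | p1:(3,5)->(2,5) | p2:(4,3)->(3,3) | p3:(1,3)->(0,3) | p4:(1,5)->(0,5)->EXIT
Step 2: p0:escaped | p1:(2,5)->(1,5) | p2:(3,3)->(2,3) | p3:(0,3)->(0,2)->EXIT | p4:escaped
Step 3: p0:escaped | p1:(1,5)->(0,5)->EXIT | p2:(2,3)->(1,3) | p3:escaped | p4:escaped
Step 4: p0:escaped | p1:escaped | p2:(1,3)->(0,3) | p3:escaped | p4:escaped
Step 5: p0:escaped | p1:escaped | p2:(0,3)->(0,2)->EXIT | p3:escaped | p4:escaped
Exit steps: [1, 3, 5, 2, 1]
First to escape: p0 at step 1

Answer: 0 1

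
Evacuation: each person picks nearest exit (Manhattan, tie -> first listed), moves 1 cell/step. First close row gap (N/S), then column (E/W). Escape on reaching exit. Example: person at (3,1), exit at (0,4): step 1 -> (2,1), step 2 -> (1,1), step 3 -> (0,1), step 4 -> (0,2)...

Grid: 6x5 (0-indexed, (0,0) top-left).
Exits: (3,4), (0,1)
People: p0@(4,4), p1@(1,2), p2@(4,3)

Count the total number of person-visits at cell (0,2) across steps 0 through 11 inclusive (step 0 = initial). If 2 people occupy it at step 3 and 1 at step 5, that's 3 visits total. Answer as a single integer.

Answer: 1

Derivation:
Step 0: p0@(4,4) p1@(1,2) p2@(4,3) -> at (0,2): 0 [-], cum=0
Step 1: p0@ESC p1@(0,2) p2@(3,3) -> at (0,2): 1 [p1], cum=1
Step 2: p0@ESC p1@ESC p2@ESC -> at (0,2): 0 [-], cum=1
Total visits = 1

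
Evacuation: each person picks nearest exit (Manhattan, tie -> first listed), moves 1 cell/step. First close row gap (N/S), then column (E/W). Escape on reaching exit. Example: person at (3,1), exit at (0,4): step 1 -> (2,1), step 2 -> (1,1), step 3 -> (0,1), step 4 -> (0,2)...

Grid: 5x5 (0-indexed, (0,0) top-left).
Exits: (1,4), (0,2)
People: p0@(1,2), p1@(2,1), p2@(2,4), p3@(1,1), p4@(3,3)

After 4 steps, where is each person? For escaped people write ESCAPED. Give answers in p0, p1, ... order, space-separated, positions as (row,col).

Step 1: p0:(1,2)->(0,2)->EXIT | p1:(2,1)->(1,1) | p2:(2,4)->(1,4)->EXIT | p3:(1,1)->(0,1) | p4:(3,3)->(2,3)
Step 2: p0:escaped | p1:(1,1)->(0,1) | p2:escaped | p3:(0,1)->(0,2)->EXIT | p4:(2,3)->(1,3)
Step 3: p0:escaped | p1:(0,1)->(0,2)->EXIT | p2:escaped | p3:escaped | p4:(1,3)->(1,4)->EXIT

ESCAPED ESCAPED ESCAPED ESCAPED ESCAPED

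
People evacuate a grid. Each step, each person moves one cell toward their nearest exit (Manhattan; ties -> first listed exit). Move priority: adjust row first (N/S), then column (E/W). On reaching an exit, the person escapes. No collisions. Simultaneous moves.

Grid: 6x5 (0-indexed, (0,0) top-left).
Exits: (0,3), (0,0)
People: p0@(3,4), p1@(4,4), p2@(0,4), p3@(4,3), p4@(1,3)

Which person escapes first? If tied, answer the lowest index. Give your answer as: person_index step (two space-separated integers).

Answer: 2 1

Derivation:
Step 1: p0:(3,4)->(2,4) | p1:(4,4)->(3,4) | p2:(0,4)->(0,3)->EXIT | p3:(4,3)->(3,3) | p4:(1,3)->(0,3)->EXIT
Step 2: p0:(2,4)->(1,4) | p1:(3,4)->(2,4) | p2:escaped | p3:(3,3)->(2,3) | p4:escaped
Step 3: p0:(1,4)->(0,4) | p1:(2,4)->(1,4) | p2:escaped | p3:(2,3)->(1,3) | p4:escaped
Step 4: p0:(0,4)->(0,3)->EXIT | p1:(1,4)->(0,4) | p2:escaped | p3:(1,3)->(0,3)->EXIT | p4:escaped
Step 5: p0:escaped | p1:(0,4)->(0,3)->EXIT | p2:escaped | p3:escaped | p4:escaped
Exit steps: [4, 5, 1, 4, 1]
First to escape: p2 at step 1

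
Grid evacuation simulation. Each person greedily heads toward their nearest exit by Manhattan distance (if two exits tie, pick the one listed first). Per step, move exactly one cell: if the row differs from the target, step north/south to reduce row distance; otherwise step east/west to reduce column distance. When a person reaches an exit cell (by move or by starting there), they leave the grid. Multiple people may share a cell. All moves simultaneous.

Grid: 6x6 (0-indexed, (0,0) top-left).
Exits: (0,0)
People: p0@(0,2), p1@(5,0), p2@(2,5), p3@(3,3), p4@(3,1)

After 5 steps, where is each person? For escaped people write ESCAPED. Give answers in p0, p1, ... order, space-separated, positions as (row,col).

Step 1: p0:(0,2)->(0,1) | p1:(5,0)->(4,0) | p2:(2,5)->(1,5) | p3:(3,3)->(2,3) | p4:(3,1)->(2,1)
Step 2: p0:(0,1)->(0,0)->EXIT | p1:(4,0)->(3,0) | p2:(1,5)->(0,5) | p3:(2,3)->(1,3) | p4:(2,1)->(1,1)
Step 3: p0:escaped | p1:(3,0)->(2,0) | p2:(0,5)->(0,4) | p3:(1,3)->(0,3) | p4:(1,1)->(0,1)
Step 4: p0:escaped | p1:(2,0)->(1,0) | p2:(0,4)->(0,3) | p3:(0,3)->(0,2) | p4:(0,1)->(0,0)->EXIT
Step 5: p0:escaped | p1:(1,0)->(0,0)->EXIT | p2:(0,3)->(0,2) | p3:(0,2)->(0,1) | p4:escaped

ESCAPED ESCAPED (0,2) (0,1) ESCAPED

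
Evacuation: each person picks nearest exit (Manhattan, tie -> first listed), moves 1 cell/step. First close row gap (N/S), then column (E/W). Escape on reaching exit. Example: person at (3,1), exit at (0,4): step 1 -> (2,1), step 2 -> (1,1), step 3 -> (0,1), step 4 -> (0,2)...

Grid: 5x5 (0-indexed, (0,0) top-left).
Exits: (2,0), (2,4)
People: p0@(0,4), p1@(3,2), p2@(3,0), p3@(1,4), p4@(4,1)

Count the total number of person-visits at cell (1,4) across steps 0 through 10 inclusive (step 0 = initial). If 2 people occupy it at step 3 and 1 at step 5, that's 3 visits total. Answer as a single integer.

Step 0: p0@(0,4) p1@(3,2) p2@(3,0) p3@(1,4) p4@(4,1) -> at (1,4): 1 [p3], cum=1
Step 1: p0@(1,4) p1@(2,2) p2@ESC p3@ESC p4@(3,1) -> at (1,4): 1 [p0], cum=2
Step 2: p0@ESC p1@(2,1) p2@ESC p3@ESC p4@(2,1) -> at (1,4): 0 [-], cum=2
Step 3: p0@ESC p1@ESC p2@ESC p3@ESC p4@ESC -> at (1,4): 0 [-], cum=2
Total visits = 2

Answer: 2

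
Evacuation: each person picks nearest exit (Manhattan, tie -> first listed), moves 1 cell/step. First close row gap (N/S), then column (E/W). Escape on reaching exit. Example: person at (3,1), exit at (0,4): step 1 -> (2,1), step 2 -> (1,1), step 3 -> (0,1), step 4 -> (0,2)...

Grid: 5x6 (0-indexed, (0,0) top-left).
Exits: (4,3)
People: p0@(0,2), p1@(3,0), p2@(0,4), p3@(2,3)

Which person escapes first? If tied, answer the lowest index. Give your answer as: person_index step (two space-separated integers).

Answer: 3 2

Derivation:
Step 1: p0:(0,2)->(1,2) | p1:(3,0)->(4,0) | p2:(0,4)->(1,4) | p3:(2,3)->(3,3)
Step 2: p0:(1,2)->(2,2) | p1:(4,0)->(4,1) | p2:(1,4)->(2,4) | p3:(3,3)->(4,3)->EXIT
Step 3: p0:(2,2)->(3,2) | p1:(4,1)->(4,2) | p2:(2,4)->(3,4) | p3:escaped
Step 4: p0:(3,2)->(4,2) | p1:(4,2)->(4,3)->EXIT | p2:(3,4)->(4,4) | p3:escaped
Step 5: p0:(4,2)->(4,3)->EXIT | p1:escaped | p2:(4,4)->(4,3)->EXIT | p3:escaped
Exit steps: [5, 4, 5, 2]
First to escape: p3 at step 2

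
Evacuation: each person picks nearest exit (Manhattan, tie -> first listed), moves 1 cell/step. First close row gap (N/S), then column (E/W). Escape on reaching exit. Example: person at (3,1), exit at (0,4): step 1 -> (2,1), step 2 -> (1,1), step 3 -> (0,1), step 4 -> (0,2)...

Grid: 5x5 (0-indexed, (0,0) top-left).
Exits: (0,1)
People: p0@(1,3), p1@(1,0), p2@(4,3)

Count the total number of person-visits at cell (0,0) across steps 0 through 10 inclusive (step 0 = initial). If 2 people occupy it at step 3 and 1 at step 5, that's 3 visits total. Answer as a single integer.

Step 0: p0@(1,3) p1@(1,0) p2@(4,3) -> at (0,0): 0 [-], cum=0
Step 1: p0@(0,3) p1@(0,0) p2@(3,3) -> at (0,0): 1 [p1], cum=1
Step 2: p0@(0,2) p1@ESC p2@(2,3) -> at (0,0): 0 [-], cum=1
Step 3: p0@ESC p1@ESC p2@(1,3) -> at (0,0): 0 [-], cum=1
Step 4: p0@ESC p1@ESC p2@(0,3) -> at (0,0): 0 [-], cum=1
Step 5: p0@ESC p1@ESC p2@(0,2) -> at (0,0): 0 [-], cum=1
Step 6: p0@ESC p1@ESC p2@ESC -> at (0,0): 0 [-], cum=1
Total visits = 1

Answer: 1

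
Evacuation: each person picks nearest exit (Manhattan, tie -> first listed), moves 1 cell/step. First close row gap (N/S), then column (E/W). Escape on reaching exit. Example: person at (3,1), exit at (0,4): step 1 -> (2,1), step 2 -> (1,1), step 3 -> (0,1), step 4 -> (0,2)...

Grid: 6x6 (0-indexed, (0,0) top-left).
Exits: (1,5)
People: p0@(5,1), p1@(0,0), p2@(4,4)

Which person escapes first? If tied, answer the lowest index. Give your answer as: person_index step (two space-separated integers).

Answer: 2 4

Derivation:
Step 1: p0:(5,1)->(4,1) | p1:(0,0)->(1,0) | p2:(4,4)->(3,4)
Step 2: p0:(4,1)->(3,1) | p1:(1,0)->(1,1) | p2:(3,4)->(2,4)
Step 3: p0:(3,1)->(2,1) | p1:(1,1)->(1,2) | p2:(2,4)->(1,4)
Step 4: p0:(2,1)->(1,1) | p1:(1,2)->(1,3) | p2:(1,4)->(1,5)->EXIT
Step 5: p0:(1,1)->(1,2) | p1:(1,3)->(1,4) | p2:escaped
Step 6: p0:(1,2)->(1,3) | p1:(1,4)->(1,5)->EXIT | p2:escaped
Step 7: p0:(1,3)->(1,4) | p1:escaped | p2:escaped
Step 8: p0:(1,4)->(1,5)->EXIT | p1:escaped | p2:escaped
Exit steps: [8, 6, 4]
First to escape: p2 at step 4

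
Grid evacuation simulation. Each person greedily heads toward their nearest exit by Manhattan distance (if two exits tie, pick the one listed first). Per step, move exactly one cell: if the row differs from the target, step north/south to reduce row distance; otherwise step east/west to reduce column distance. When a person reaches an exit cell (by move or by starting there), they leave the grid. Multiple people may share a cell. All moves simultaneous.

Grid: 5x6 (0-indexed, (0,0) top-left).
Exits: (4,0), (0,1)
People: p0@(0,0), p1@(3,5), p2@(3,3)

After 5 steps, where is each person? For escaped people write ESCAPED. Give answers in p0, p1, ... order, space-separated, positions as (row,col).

Step 1: p0:(0,0)->(0,1)->EXIT | p1:(3,5)->(4,5) | p2:(3,3)->(4,3)
Step 2: p0:escaped | p1:(4,5)->(4,4) | p2:(4,3)->(4,2)
Step 3: p0:escaped | p1:(4,4)->(4,3) | p2:(4,2)->(4,1)
Step 4: p0:escaped | p1:(4,3)->(4,2) | p2:(4,1)->(4,0)->EXIT
Step 5: p0:escaped | p1:(4,2)->(4,1) | p2:escaped

ESCAPED (4,1) ESCAPED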